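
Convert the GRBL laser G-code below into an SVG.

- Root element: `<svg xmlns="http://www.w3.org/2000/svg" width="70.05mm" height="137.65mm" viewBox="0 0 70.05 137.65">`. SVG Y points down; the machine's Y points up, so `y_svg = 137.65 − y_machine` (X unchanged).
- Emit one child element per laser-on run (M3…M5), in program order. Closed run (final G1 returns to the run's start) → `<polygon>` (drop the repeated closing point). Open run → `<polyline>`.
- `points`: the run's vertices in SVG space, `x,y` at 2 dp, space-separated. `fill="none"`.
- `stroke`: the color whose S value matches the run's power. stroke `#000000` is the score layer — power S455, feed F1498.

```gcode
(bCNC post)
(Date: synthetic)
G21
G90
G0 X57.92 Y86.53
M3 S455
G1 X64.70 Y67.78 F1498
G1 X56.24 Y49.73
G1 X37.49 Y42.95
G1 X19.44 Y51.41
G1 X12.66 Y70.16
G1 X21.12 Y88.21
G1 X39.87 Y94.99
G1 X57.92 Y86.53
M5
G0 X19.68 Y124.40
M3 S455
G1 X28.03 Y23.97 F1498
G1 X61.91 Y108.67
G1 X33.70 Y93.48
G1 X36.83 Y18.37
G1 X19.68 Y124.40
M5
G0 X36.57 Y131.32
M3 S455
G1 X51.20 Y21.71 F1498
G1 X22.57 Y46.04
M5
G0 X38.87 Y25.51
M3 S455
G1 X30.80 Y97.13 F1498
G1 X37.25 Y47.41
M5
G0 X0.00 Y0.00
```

<svg xmlns="http://www.w3.org/2000/svg" width="70.05mm" height="137.65mm" viewBox="0 0 70.05 137.65">
  <polygon points="57.92,51.12 64.70,69.87 56.24,87.92 37.49,94.70 19.44,86.24 12.66,67.49 21.12,49.44 39.87,42.66" fill="none" stroke="#000000"/>
  <polygon points="19.68,13.25 28.03,113.68 61.91,28.98 33.70,44.17 36.83,119.28" fill="none" stroke="#000000"/>
  <polyline points="36.57,6.33 51.20,115.94 22.57,91.61" fill="none" stroke="#000000"/>
  <polyline points="38.87,112.14 30.80,40.52 37.25,90.24" fill="none" stroke="#000000"/>
</svg>

Each laser-on run becomes one SVG element. Flip Y back into SVG space with y_svg = 137.65 − y_machine. Every run uses S455, so all elements get stroke `#000000` (score).

Run 1: The run returns to its start, so emit a `<polygon>` with points (Y-flipped): 57.92,51.12 64.70,69.87 56.24,87.92 37.49,94.70 19.44,86.24 12.66,67.49 21.12,49.44 39.87,42.66.

Run 2: The run returns to its start, so emit a `<polygon>` with points (Y-flipped): 19.68,13.25 28.03,113.68 61.91,28.98 33.70,44.17 36.83,119.28.

Run 3: The run is open, so emit a `<polyline>` with points (Y-flipped): 36.57,6.33 51.20,115.94 22.57,91.61.

Run 4: The run is open, so emit a `<polyline>` with points (Y-flipped): 38.87,112.14 30.80,40.52 37.25,90.24.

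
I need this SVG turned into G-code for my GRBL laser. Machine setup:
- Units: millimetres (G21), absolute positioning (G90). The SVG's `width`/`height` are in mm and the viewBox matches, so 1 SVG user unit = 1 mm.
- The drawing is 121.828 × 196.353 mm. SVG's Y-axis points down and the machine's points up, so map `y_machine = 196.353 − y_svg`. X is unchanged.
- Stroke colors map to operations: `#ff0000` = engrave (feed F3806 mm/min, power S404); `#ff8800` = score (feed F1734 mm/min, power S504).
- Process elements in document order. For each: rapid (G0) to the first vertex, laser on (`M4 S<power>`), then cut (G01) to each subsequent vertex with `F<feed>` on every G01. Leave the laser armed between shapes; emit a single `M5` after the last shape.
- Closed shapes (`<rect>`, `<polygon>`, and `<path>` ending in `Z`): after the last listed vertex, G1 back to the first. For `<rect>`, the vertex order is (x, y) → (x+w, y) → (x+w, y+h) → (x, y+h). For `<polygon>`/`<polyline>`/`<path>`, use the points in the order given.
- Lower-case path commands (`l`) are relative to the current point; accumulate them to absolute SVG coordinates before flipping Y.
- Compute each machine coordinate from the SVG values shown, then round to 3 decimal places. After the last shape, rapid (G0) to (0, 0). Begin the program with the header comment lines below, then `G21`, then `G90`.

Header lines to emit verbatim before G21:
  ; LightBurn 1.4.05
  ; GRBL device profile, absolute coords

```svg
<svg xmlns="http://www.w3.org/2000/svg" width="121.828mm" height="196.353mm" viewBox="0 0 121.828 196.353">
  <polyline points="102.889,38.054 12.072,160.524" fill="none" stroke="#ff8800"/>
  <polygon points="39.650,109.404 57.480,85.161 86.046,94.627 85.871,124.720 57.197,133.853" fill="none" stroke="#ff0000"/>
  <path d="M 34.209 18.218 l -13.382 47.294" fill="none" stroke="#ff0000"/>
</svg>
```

; LightBurn 1.4.05
; GRBL device profile, absolute coords
G21
G90
G0 X102.889 Y158.299
M4 S504
G01 X12.072 Y35.829 F1734
G0 X39.650 Y86.949
M4 S404
G01 X57.480 Y111.192 F3806
G01 X86.046 Y101.726 F3806
G01 X85.871 Y71.633 F3806
G01 X57.197 Y62.500 F3806
G01 X39.650 Y86.949 F3806
G0 X34.209 Y178.135
M4 S404
G01 X20.827 Y130.841 F3806
M5
G0 X0.000 Y0.000

viewBox `0 0 121.828 196.353` with mm width/height → 1 unit = 1 mm. Flip: y_m = 196.353 − y_svg.

**Shape 1** — `<polyline>` line segment, stroke `#ff8800` → score (S504, F1734). Machine vertices: (102.889,158.299) → (12.072,35.829). Open path.

**Shape 2** — `<polygon>` regular polygon, stroke `#ff0000` → engrave (S404, F3806). Machine vertices: (39.650,86.949) → (57.480,111.192) → (86.046,101.726) → (85.871,71.633) → (57.197,62.500) → (39.650,86.949). Closed: final G1 returns to the first vertex.

**Shape 3** — `<path>` line segment, stroke `#ff0000` → engrave (S404, F3806). Machine vertices: (34.209,178.135) → (20.827,130.841). Open path.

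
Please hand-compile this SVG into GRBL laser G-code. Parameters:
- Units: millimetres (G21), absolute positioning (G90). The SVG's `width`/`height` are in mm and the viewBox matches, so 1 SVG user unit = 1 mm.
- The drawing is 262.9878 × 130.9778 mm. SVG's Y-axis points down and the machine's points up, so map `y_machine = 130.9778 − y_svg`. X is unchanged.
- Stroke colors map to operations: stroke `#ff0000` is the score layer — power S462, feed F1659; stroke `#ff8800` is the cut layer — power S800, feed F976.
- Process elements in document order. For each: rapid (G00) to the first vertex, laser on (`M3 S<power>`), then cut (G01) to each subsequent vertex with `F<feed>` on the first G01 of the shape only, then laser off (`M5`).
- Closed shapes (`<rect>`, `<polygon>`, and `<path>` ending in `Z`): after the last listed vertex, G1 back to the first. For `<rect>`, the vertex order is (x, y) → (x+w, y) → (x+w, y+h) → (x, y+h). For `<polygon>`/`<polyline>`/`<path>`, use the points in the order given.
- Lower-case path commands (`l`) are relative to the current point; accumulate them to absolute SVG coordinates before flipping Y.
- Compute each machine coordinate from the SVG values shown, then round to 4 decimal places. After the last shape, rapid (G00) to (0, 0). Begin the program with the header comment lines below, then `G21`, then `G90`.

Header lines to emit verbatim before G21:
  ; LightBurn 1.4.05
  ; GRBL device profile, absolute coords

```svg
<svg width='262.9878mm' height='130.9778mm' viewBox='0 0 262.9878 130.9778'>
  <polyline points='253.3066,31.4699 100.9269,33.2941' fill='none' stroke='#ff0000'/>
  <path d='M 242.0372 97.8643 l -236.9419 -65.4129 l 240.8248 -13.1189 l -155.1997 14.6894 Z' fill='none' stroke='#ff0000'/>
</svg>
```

1 u = 1 mm; y_m = 130.9778 − y.

[1] `<polyline>` line segment, #ff0000→score S462 F1659: (253.3066,99.5079) → (100.9269,97.6837)

[2] `<path>` closed polygon, #ff0000→score S462 F1659: (242.0372,33.1135) → (5.0953,98.5264) → (245.9201,111.6453) → (90.7204,96.9559) → (242.0372,33.1135) (closed)

; LightBurn 1.4.05
; GRBL device profile, absolute coords
G21
G90
G00 X253.3066 Y99.5079
M3 S462
G01 X100.9269 Y97.6837 F1659
M5
G00 X242.0372 Y33.1135
M3 S462
G01 X5.0953 Y98.5264 F1659
G01 X245.9201 Y111.6453
G01 X90.7204 Y96.9559
G01 X242.0372 Y33.1135
M5
G00 X0.0000 Y0.0000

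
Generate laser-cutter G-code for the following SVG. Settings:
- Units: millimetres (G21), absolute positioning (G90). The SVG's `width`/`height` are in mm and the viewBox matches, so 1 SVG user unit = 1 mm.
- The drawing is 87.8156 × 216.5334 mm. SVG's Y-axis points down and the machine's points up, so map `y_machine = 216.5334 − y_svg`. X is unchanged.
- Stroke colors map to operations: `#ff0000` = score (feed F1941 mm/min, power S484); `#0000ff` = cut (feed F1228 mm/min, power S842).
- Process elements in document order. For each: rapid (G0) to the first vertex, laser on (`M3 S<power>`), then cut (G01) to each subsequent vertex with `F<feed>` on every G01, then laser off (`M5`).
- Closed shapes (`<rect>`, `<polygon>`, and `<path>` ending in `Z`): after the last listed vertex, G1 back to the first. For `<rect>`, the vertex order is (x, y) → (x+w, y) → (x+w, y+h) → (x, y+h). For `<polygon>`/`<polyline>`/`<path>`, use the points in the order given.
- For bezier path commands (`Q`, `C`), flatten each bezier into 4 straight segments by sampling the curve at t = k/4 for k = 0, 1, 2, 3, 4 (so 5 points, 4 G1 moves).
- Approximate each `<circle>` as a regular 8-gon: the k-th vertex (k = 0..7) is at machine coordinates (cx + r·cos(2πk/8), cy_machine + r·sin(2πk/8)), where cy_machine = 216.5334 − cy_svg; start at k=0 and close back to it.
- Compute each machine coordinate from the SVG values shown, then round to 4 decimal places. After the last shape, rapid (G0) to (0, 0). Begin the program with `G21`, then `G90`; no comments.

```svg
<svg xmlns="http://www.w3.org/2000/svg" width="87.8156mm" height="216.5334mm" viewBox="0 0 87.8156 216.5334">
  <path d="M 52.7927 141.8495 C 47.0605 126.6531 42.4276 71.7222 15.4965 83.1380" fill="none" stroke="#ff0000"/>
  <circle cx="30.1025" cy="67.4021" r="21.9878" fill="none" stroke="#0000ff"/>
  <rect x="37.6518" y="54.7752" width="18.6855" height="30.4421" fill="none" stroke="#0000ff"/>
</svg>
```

Since the viewBox matches the mm dimensions, user units are millimetres directly. The only transform is the Y-flip y_m = 216.5334 − y_svg.

Shape 1 is a cubic bezier drawn with `<path>`. Its stroke #ff0000 means score at S484, F1941. After flipping Y the toolpath is (52.7927,74.6839) → (48.3341,91.8739) → (42.0942,114.0192) → (31.8795,131.1748) → (15.4965,133.3954).

Shape 2 is a circle drawn with `<circle>`. Its stroke #0000ff means cut at S842, F1228. After flipping Y the toolpath is (52.0903,149.1313) → (45.6502,164.6790) → (30.1025,171.1191) → (14.5548,164.6790) → (8.1147,149.1313) → (14.5548,133.5836) → (30.1025,127.1435) → (45.6502,133.5836) → (52.0903,149.1313), returning to the start.

Shape 3 is a rectangle drawn with `<rect>`. Its stroke #0000ff means cut at S842, F1228. After flipping Y the toolpath is (37.6518,161.7582) → (56.3373,161.7582) → (56.3373,131.3161) → (37.6518,131.3161) → (37.6518,161.7582), returning to the start.

G21
G90
G0 X52.7927 Y74.6839
M3 S484
G01 X48.3341 Y91.8739 F1941
G01 X42.0942 Y114.0192 F1941
G01 X31.8795 Y131.1748 F1941
G01 X15.4965 Y133.3954 F1941
M5
G0 X52.0903 Y149.1313
M3 S842
G01 X45.6502 Y164.6790 F1228
G01 X30.1025 Y171.1191 F1228
G01 X14.5548 Y164.6790 F1228
G01 X8.1147 Y149.1313 F1228
G01 X14.5548 Y133.5836 F1228
G01 X30.1025 Y127.1435 F1228
G01 X45.6502 Y133.5836 F1228
G01 X52.0903 Y149.1313 F1228
M5
G0 X37.6518 Y161.7582
M3 S842
G01 X56.3373 Y161.7582 F1228
G01 X56.3373 Y131.3161 F1228
G01 X37.6518 Y131.3161 F1228
G01 X37.6518 Y161.7582 F1228
M5
G0 X0.0000 Y0.0000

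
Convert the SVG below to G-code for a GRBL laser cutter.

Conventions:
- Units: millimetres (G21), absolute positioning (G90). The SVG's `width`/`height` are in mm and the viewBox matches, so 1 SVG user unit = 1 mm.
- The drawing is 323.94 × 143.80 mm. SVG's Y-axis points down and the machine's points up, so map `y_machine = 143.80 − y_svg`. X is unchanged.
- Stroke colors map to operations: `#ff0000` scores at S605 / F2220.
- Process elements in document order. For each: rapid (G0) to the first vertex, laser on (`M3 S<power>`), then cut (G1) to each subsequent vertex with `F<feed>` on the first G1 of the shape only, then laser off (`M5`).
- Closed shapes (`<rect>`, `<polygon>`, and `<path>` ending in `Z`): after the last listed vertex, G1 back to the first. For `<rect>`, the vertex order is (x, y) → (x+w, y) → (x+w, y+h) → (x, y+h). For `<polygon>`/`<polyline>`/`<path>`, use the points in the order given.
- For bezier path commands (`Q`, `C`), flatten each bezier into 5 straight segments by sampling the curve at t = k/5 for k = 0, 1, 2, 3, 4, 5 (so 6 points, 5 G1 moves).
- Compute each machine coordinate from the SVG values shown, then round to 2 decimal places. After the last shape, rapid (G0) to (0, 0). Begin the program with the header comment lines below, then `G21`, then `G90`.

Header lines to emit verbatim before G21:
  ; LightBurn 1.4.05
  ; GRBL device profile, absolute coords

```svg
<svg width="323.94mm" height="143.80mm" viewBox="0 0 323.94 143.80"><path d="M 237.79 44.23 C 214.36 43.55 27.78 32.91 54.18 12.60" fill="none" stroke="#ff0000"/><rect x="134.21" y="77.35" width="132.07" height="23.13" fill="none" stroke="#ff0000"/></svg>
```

1 u = 1 mm; y_m = 143.80 − y.

[1] `<path>` cubic bezier, #ff0000→score S605 F2220: (237.79,99.57) → (207.16,101.17) → (155.43,105.15) → (100.66,111.49) → (60.89,120.18) → (54.18,131.20)

[2] `<rect>` rectangle, #ff0000→score S605 F2220: (134.21,66.45) → (266.28,66.45) → (266.28,43.32) → (134.21,43.32) → (134.21,66.45) (closed)

; LightBurn 1.4.05
; GRBL device profile, absolute coords
G21
G90
G0 X237.79 Y99.57
M3 S605
G1 X207.16 Y101.17 F2220
G1 X155.43 Y105.15
G1 X100.66 Y111.49
G1 X60.89 Y120.18
G1 X54.18 Y131.20
M5
G0 X134.21 Y66.45
M3 S605
G1 X266.28 Y66.45 F2220
G1 X266.28 Y43.32
G1 X134.21 Y43.32
G1 X134.21 Y66.45
M5
G0 X0.00 Y0.00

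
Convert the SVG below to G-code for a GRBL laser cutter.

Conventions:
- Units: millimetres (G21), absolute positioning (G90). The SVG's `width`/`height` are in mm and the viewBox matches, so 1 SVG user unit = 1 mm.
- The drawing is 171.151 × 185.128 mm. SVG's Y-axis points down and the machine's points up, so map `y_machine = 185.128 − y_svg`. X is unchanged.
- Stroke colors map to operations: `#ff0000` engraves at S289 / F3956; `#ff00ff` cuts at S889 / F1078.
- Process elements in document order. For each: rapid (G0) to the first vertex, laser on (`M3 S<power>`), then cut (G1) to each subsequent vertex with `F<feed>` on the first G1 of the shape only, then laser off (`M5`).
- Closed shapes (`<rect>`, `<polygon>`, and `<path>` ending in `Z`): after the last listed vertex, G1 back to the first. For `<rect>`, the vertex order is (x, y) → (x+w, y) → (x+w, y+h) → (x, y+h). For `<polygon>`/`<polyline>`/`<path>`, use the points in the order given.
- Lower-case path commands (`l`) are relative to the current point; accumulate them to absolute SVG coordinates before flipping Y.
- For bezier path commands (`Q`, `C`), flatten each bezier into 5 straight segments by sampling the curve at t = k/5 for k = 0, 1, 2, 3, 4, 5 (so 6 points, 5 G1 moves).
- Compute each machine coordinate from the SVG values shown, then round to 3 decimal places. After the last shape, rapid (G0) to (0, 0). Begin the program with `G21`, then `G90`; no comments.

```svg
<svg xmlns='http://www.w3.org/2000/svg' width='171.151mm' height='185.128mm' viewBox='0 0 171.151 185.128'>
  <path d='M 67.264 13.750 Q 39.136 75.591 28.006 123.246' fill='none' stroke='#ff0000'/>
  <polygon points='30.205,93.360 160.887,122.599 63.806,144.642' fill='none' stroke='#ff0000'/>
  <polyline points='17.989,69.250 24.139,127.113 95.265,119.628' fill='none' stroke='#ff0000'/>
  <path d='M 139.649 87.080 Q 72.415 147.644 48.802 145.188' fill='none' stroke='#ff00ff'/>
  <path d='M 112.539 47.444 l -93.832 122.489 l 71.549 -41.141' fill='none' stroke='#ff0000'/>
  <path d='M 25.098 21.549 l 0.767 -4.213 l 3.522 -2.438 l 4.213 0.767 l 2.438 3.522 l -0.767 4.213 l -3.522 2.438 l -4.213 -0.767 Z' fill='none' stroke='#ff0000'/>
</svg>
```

G21
G90
G0 X67.264 Y171.378
M3 S289
G1 X56.693 Y147.209 F3956
G1 X47.481 Y124.175
G1 X39.630 Y102.276
G1 X33.138 Y81.511
G1 X28.006 Y61.882
M5
G0 X30.205 Y91.768
M3 S289
G1 X160.887 Y62.529 F3956
G1 X63.806 Y40.486
G1 X30.205 Y91.768
M5
G0 X17.989 Y115.878
M3 S289
G1 X24.139 Y58.015 F3956
G1 X95.265 Y65.500
M5
G0 X139.649 Y98.048
M3 S889
G1 X114.500 Y76.343 F1078
G1 X92.841 Y59.680
G1 X74.672 Y48.058
G1 X59.992 Y41.478
G1 X48.802 Y39.940
M5
G0 X112.539 Y137.684
M3 S289
G1 X18.707 Y15.195 F3956
G1 X90.256 Y56.336
M5
G0 X25.098 Y163.579
M3 S289
G1 X25.865 Y167.792 F3956
G1 X29.387 Y170.230
G1 X33.600 Y169.463
G1 X36.038 Y165.941
G1 X35.271 Y161.728
G1 X31.749 Y159.290
G1 X27.536 Y160.057
G1 X25.098 Y163.579
M5
G0 X0.000 Y0.000

viewBox `0 0 171.151 185.128` with mm width/height → 1 unit = 1 mm. Flip: y_m = 185.128 − y_svg.

**Shape 1** — `<path>` quadratic bezier, stroke `#ff0000` → engrave (S289, F3956). Control points (SVG): P0=(67.264,13.750), P1=(39.136,75.591), P2=(28.006,123.246); sampled at t=k/5. Machine vertices: (67.264,171.378) → (56.693,147.209) → (47.481,124.175) → (39.630,102.276) → (33.138,81.511) → (28.006,61.882). Open path.

**Shape 2** — `<polygon>` closed polygon, stroke `#ff0000` → engrave (S289, F3956). Machine vertices: (30.205,91.768) → (160.887,62.529) → (63.806,40.486) → (30.205,91.768). Closed: final G1 returns to the first vertex.

**Shape 3** — `<polyline>` open polyline, stroke `#ff0000` → engrave (S289, F3956). Machine vertices: (17.989,115.878) → (24.139,58.015) → (95.265,65.500). Open path.

**Shape 4** — `<path>` quadratic bezier, stroke `#ff00ff` → cut (S889, F1078). Control points (SVG): P0=(139.649,87.080), P1=(72.415,147.644), P2=(48.802,145.188); sampled at t=k/5. Machine vertices: (139.649,98.048) → (114.500,76.343) → (92.841,59.680) → (74.672,48.058) → (59.992,41.478) → (48.802,39.940). Open path.

**Shape 5** — `<path>` open polyline, stroke `#ff0000` → engrave (S289, F3956). Machine vertices: (112.539,137.684) → (18.707,15.195) → (90.256,56.336). Open path.

**Shape 6** — `<path>` regular polygon, stroke `#ff0000` → engrave (S289, F3956). Machine vertices: (25.098,163.579) → (25.865,167.792) → (29.387,170.230) → (33.600,169.463) → (36.038,165.941) → (35.271,161.728) → (31.749,159.290) → (27.536,160.057) → (25.098,163.579). Closed: final G1 returns to the first vertex.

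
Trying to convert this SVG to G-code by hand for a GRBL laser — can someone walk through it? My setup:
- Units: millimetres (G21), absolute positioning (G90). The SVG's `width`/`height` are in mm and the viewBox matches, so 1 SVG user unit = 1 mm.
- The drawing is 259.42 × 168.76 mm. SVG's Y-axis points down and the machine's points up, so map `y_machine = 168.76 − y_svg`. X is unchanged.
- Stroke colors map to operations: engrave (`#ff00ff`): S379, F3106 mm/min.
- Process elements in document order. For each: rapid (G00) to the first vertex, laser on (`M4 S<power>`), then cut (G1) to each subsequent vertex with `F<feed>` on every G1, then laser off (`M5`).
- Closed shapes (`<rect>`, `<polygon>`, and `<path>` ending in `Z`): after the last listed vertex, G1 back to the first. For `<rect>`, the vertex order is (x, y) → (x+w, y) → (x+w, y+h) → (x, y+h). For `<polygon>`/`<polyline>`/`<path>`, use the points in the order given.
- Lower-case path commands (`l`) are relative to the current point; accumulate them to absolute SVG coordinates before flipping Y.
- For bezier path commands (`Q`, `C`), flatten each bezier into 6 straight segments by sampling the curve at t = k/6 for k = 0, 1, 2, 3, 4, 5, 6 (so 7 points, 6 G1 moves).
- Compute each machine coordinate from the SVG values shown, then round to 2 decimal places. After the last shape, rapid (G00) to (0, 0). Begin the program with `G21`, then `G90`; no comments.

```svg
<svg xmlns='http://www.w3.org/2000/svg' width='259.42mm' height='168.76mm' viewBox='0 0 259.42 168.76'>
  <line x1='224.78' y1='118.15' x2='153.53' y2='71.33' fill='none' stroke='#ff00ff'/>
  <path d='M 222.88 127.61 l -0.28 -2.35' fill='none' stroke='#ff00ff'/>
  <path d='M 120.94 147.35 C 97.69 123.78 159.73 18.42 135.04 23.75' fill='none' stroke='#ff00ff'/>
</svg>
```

G21
G90
G00 X224.78 Y50.61
M4 S379
G1 X153.53 Y97.43 F3106
M5
G00 X222.88 Y41.15
M4 S379
G1 X222.60 Y43.50 F3106
M5
G00 X120.94 Y21.41
M4 S379
G1 X115.63 Y39.12 F3106
G1 X119.75 Y65.11 F3106
G1 X128.53 Y94.05 F3106
G1 X137.19 Y120.57 F3106
G1 X140.95 Y139.34 F3106
G1 X135.04 Y145.01 F3106
M5
G00 X0.00 Y0.00

1 u = 1 mm; y_m = 168.76 − y.

[1] `<line>` line segment, #ff00ff→engrave S379 F3106: (224.78,50.61) → (153.53,97.43)

[2] `<path>` line segment, #ff00ff→engrave S379 F3106: (222.88,41.15) → (222.60,43.50)

[3] `<path>` cubic bezier, #ff00ff→engrave S379 F3106: (120.94,21.41) → (115.63,39.12) → (119.75,65.11) → (128.53,94.05) → (137.19,120.57) → (140.95,139.34) → (135.04,145.01)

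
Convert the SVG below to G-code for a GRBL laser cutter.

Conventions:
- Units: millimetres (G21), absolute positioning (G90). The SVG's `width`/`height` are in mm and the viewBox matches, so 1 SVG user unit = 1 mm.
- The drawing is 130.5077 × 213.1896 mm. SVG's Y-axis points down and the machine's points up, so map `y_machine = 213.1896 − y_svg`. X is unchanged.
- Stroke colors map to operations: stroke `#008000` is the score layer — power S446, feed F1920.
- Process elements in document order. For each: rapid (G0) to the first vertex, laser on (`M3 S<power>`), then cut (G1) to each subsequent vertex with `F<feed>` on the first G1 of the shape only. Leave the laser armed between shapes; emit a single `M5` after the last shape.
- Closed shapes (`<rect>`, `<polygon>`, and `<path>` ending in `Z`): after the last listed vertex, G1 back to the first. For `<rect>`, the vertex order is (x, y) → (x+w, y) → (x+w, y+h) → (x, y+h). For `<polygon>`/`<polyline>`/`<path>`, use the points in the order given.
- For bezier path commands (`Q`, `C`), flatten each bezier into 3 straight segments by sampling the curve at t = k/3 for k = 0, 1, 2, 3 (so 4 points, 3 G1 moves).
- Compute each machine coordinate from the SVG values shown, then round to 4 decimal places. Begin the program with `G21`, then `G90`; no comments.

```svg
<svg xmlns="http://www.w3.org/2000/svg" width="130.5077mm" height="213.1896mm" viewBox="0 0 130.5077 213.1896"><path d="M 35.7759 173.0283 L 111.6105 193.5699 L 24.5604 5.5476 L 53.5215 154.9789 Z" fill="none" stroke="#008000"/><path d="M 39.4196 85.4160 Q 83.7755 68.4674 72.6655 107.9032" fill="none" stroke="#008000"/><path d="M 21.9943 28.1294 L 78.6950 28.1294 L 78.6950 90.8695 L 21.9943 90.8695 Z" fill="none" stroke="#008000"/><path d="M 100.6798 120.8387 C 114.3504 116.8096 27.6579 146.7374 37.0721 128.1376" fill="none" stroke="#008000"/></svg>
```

Since the viewBox matches the mm dimensions, user units are millimetres directly. The only transform is the Y-flip y_m = 213.1896 − y_svg.

Shape 1 is a closed polygon drawn with `<path>`. Its stroke #008000 means score at S446, F1920. After flipping Y the toolpath is (35.7759,40.1613) → (111.6105,19.6197) → (24.5604,207.6420) → (53.5215,58.2107) → (35.7759,40.1613), returning to the start.

Shape 2 is a quadratic bezier drawn with `<path>`. Its stroke #008000 means score at S446, F1920. After flipping Y the toolpath is (39.4196,127.7736) → (62.8273,132.8077) → (73.9093,125.3120) → (72.6655,105.2864).

Shape 3 is a rectangle drawn with `<path>`. Its stroke #008000 means score at S446, F1920. After flipping Y the toolpath is (21.9943,185.0602) → (78.6950,185.0602) → (78.6950,122.3201) → (21.9943,122.3201) → (21.9943,185.0602), returning to the start.

Shape 4 is a cubic bezier drawn with `<path>`. Its stroke #008000 means score at S446, F1920. After flipping Y the toolpath is (100.6798,92.3509) → (88.1727,88.1160) → (52.4168,79.5731) → (37.0721,85.0520).

G21
G90
G0 X35.7759 Y40.1613
M3 S446
G1 X111.6105 Y19.6197 F1920
G1 X24.5604 Y207.6420
G1 X53.5215 Y58.2107
G1 X35.7759 Y40.1613
G0 X39.4196 Y127.7736
M3 S446
G1 X62.8273 Y132.8077 F1920
G1 X73.9093 Y125.3120
G1 X72.6655 Y105.2864
G0 X21.9943 Y185.0602
M3 S446
G1 X78.6950 Y185.0602 F1920
G1 X78.6950 Y122.3201
G1 X21.9943 Y122.3201
G1 X21.9943 Y185.0602
G0 X100.6798 Y92.3509
M3 S446
G1 X88.1727 Y88.1160 F1920
G1 X52.4168 Y79.5731
G1 X37.0721 Y85.0520
M5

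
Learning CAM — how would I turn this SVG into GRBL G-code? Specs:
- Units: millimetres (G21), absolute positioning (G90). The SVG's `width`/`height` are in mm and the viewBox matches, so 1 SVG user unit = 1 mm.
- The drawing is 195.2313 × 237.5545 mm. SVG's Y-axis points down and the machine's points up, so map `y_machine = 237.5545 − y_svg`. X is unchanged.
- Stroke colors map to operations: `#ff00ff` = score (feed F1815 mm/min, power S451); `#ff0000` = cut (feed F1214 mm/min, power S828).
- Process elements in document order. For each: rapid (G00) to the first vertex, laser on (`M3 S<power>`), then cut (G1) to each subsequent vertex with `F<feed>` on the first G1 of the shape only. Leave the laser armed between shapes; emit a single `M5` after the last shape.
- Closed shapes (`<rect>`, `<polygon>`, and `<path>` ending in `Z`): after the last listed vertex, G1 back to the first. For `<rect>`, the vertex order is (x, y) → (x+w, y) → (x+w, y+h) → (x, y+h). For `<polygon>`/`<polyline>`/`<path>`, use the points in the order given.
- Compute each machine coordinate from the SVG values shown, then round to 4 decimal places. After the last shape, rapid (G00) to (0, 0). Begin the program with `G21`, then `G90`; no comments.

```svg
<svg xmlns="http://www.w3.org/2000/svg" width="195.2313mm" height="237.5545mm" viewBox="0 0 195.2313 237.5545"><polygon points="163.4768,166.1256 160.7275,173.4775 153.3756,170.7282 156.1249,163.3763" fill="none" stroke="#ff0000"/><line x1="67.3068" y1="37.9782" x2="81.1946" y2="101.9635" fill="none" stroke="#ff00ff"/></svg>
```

G21
G90
G00 X163.4768 Y71.4289
M3 S828
G1 X160.7275 Y64.0770 F1214
G1 X153.3756 Y66.8263
G1 X156.1249 Y74.1782
G1 X163.4768 Y71.4289
G00 X67.3068 Y199.5763
M3 S451
G1 X81.1946 Y135.5910 F1815
M5
G00 X0.0000 Y0.0000

viewBox `0 0 195.2313 237.5545` with mm width/height → 1 unit = 1 mm. Flip: y_m = 237.5545 − y_svg.

**Shape 1** — `<polygon>` regular polygon, stroke `#ff0000` → cut (S828, F1214). Machine vertices: (163.4768,71.4289) → (160.7275,64.0770) → (153.3756,66.8263) → (156.1249,74.1782) → (163.4768,71.4289). Closed: final G1 returns to the first vertex.

**Shape 2** — `<line>` line segment, stroke `#ff00ff` → score (S451, F1815). Machine vertices: (67.3068,199.5763) → (81.1946,135.5910). Open path.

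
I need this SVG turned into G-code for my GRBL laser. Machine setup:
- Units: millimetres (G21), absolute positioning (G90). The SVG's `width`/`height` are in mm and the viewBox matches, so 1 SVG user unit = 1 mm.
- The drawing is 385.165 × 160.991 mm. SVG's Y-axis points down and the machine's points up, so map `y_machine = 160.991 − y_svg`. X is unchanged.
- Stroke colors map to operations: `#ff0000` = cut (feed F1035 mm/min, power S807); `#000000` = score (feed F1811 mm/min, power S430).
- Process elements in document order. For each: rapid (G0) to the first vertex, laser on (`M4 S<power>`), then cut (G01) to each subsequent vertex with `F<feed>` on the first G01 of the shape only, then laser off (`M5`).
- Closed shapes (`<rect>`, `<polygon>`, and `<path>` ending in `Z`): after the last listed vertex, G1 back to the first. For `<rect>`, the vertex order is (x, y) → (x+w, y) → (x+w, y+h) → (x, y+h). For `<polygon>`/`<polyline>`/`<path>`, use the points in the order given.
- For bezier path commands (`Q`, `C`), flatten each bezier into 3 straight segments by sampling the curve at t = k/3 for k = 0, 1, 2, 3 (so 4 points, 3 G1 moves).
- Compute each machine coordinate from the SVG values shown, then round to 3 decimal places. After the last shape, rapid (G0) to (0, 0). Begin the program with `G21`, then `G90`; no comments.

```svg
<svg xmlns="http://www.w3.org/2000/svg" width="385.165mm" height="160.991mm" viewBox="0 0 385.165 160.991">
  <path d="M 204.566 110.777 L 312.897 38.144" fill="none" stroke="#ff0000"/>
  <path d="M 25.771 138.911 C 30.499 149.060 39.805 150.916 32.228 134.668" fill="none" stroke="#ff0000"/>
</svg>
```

Since the viewBox matches the mm dimensions, user units are millimetres directly. The only transform is the Y-flip y_m = 160.991 − y_svg.

Shape 1 is a line segment drawn with `<path>`. Its stroke #ff0000 means cut at S807, F1035. After flipping Y the toolpath is (204.566,50.214) → (312.897,122.847).

Shape 2 is a cubic bezier drawn with `<path>`. Its stroke #ff0000 means cut at S807, F1035. After flipping Y the toolpath is (25.771,22.080) → (31.230,15.059) → (34.972,15.746) → (32.228,26.323).

G21
G90
G0 X204.566 Y50.214
M4 S807
G01 X312.897 Y122.847 F1035
M5
G0 X25.771 Y22.080
M4 S807
G01 X31.230 Y15.059 F1035
G01 X34.972 Y15.746
G01 X32.228 Y26.323
M5
G0 X0.000 Y0.000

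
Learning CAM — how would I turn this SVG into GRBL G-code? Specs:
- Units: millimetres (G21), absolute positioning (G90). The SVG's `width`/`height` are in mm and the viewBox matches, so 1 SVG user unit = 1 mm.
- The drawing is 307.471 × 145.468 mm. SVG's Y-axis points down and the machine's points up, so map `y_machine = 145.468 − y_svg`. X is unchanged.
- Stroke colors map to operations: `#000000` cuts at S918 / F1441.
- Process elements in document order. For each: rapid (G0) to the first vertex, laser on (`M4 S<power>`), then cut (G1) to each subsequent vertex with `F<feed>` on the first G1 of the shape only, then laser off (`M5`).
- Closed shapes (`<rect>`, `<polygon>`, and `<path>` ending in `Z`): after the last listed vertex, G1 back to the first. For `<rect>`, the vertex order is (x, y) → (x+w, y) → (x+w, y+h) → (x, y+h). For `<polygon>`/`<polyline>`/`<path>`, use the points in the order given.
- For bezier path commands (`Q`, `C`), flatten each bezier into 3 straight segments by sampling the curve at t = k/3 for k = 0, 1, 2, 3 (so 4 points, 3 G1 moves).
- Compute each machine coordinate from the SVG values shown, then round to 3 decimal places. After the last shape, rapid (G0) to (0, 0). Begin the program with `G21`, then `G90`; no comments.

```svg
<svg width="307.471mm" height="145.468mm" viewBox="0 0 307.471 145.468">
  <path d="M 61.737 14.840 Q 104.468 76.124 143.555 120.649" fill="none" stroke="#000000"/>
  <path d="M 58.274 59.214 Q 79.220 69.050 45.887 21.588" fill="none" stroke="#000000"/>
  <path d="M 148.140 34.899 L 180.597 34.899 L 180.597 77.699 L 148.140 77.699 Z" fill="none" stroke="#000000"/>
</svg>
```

G21
G90
G0 X61.737 Y130.628
M4 S918
G1 X89.819 Y91.634 F1441
G1 X117.092 Y56.364
G1 X143.555 Y24.819
M5
G0 X58.274 Y86.254
M4 S918
G1 X66.207 Y86.063 F1441
G1 X62.078 Y98.605
G1 X45.887 Y123.880
M5
G0 X148.140 Y110.569
M4 S918
G1 X180.597 Y110.569 F1441
G1 X180.597 Y67.769
G1 X148.140 Y67.769
G1 X148.140 Y110.569
M5
G0 X0.000 Y0.000

viewBox `0 0 307.471 145.468` with mm width/height → 1 unit = 1 mm. Flip: y_m = 145.468 − y_svg.

**Shape 1** — `<path>` quadratic bezier, stroke `#000000` → cut (S918, F1441). Control points (SVG): P0=(61.737,14.840), P1=(104.468,76.124), P2=(143.555,120.649); sampled at t=k/3. Machine vertices: (61.737,130.628) → (89.819,91.634) → (117.092,56.364) → (143.555,24.819). Open path.

**Shape 2** — `<path>` quadratic bezier, stroke `#000000` → cut (S918, F1441). Control points (SVG): P0=(58.274,59.214), P1=(79.220,69.050), P2=(45.887,21.588); sampled at t=k/3. Machine vertices: (58.274,86.254) → (66.207,86.063) → (62.078,98.605) → (45.887,123.880). Open path.

**Shape 3** — `<path>` rectangle, stroke `#000000` → cut (S918, F1441). Machine vertices: (148.140,110.569) → (180.597,110.569) → (180.597,67.769) → (148.140,67.769) → (148.140,110.569). Closed: final G1 returns to the first vertex.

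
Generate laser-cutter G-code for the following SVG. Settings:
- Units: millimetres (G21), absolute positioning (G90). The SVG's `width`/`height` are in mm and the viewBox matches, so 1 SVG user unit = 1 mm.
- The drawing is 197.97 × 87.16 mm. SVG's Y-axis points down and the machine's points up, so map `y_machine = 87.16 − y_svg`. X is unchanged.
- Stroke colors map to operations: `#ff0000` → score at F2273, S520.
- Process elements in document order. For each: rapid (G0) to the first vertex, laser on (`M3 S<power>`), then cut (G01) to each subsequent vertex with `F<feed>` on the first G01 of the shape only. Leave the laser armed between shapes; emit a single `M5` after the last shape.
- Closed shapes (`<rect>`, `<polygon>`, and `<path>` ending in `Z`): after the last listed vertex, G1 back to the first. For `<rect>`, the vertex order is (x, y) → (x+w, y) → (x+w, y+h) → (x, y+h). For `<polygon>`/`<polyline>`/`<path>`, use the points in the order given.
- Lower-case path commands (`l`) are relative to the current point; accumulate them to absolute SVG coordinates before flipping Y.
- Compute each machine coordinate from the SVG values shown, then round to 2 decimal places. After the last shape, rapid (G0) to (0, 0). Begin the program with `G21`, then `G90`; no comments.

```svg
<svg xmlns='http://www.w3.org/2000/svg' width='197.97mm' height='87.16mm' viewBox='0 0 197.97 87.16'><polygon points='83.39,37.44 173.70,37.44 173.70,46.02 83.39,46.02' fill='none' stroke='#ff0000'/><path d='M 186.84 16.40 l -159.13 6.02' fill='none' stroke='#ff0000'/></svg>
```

G21
G90
G0 X83.39 Y49.72
M3 S520
G01 X173.70 Y49.72 F2273
G01 X173.70 Y41.14
G01 X83.39 Y41.14
G01 X83.39 Y49.72
G0 X186.84 Y70.76
M3 S520
G01 X27.71 Y64.74 F2273
M5
G0 X0.00 Y0.00

Since the viewBox matches the mm dimensions, user units are millimetres directly. The only transform is the Y-flip y_m = 87.16 − y_svg.

Shape 1 is a rectangle drawn with `<polygon>`. Its stroke #ff0000 means score at S520, F2273. After flipping Y the toolpath is (83.39,49.72) → (173.70,49.72) → (173.70,41.14) → (83.39,41.14) → (83.39,49.72), returning to the start.

Shape 2 is a line segment drawn with `<path>`. Its stroke #ff0000 means score at S520, F2273. After flipping Y the toolpath is (186.84,70.76) → (27.71,64.74).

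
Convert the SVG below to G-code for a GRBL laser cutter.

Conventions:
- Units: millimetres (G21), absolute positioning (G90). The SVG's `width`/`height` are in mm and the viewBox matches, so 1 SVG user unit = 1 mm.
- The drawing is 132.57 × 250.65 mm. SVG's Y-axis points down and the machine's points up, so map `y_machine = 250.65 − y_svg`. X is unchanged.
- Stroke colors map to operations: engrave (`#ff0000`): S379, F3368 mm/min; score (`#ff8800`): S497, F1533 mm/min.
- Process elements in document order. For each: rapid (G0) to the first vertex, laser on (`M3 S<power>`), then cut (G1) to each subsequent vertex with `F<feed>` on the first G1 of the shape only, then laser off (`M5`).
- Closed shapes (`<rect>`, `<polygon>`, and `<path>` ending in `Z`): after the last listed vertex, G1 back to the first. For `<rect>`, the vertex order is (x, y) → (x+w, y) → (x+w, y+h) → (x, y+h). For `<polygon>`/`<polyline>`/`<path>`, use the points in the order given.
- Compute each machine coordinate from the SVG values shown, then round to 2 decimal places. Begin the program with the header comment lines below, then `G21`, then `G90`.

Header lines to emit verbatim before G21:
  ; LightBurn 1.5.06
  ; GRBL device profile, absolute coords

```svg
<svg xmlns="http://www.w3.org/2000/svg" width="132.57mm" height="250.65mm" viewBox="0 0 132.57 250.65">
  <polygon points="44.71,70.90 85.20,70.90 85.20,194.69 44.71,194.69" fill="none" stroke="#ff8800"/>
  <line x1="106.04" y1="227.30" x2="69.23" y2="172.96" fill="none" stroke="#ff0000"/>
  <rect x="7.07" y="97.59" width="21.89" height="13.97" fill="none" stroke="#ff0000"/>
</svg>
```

; LightBurn 1.5.06
; GRBL device profile, absolute coords
G21
G90
G0 X44.71 Y179.75
M3 S497
G1 X85.20 Y179.75 F1533
G1 X85.20 Y55.96
G1 X44.71 Y55.96
G1 X44.71 Y179.75
M5
G0 X106.04 Y23.35
M3 S379
G1 X69.23 Y77.69 F3368
M5
G0 X7.07 Y153.06
M3 S379
G1 X28.96 Y153.06 F3368
G1 X28.96 Y139.09
G1 X7.07 Y139.09
G1 X7.07 Y153.06
M5

1 u = 1 mm; y_m = 250.65 − y.

[1] `<polygon>` rectangle, #ff8800→score S497 F1533: (44.71,179.75) → (85.20,179.75) → (85.20,55.96) → (44.71,55.96) → (44.71,179.75) (closed)

[2] `<line>` line segment, #ff0000→engrave S379 F3368: (106.04,23.35) → (69.23,77.69)

[3] `<rect>` rectangle, #ff0000→engrave S379 F3368: (7.07,153.06) → (28.96,153.06) → (28.96,139.09) → (7.07,139.09) → (7.07,153.06) (closed)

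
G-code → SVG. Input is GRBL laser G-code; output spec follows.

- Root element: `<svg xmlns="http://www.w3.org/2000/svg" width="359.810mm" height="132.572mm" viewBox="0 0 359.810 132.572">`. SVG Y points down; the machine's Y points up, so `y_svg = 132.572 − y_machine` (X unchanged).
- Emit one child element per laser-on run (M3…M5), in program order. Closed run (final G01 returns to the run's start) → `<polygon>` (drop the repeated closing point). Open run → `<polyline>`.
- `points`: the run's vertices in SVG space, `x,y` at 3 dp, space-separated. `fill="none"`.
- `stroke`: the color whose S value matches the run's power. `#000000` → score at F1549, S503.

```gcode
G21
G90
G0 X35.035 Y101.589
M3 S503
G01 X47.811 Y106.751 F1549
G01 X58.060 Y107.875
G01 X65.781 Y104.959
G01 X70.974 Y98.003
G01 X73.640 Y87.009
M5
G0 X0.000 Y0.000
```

<svg xmlns="http://www.w3.org/2000/svg" width="359.810mm" height="132.572mm" viewBox="0 0 359.810 132.572">
  <polyline points="35.035,30.983 47.811,25.821 58.060,24.697 65.781,27.613 70.974,34.569 73.640,45.563" fill="none" stroke="#000000"/>
</svg>

y_svg = 132.572 − y_m. Every run uses S503, so all elements get stroke `#000000` (score).

[1] open run; points: 35.035,30.983 47.811,25.821 58.060,24.697 65.781,27.613 70.974,34.569 73.640,45.563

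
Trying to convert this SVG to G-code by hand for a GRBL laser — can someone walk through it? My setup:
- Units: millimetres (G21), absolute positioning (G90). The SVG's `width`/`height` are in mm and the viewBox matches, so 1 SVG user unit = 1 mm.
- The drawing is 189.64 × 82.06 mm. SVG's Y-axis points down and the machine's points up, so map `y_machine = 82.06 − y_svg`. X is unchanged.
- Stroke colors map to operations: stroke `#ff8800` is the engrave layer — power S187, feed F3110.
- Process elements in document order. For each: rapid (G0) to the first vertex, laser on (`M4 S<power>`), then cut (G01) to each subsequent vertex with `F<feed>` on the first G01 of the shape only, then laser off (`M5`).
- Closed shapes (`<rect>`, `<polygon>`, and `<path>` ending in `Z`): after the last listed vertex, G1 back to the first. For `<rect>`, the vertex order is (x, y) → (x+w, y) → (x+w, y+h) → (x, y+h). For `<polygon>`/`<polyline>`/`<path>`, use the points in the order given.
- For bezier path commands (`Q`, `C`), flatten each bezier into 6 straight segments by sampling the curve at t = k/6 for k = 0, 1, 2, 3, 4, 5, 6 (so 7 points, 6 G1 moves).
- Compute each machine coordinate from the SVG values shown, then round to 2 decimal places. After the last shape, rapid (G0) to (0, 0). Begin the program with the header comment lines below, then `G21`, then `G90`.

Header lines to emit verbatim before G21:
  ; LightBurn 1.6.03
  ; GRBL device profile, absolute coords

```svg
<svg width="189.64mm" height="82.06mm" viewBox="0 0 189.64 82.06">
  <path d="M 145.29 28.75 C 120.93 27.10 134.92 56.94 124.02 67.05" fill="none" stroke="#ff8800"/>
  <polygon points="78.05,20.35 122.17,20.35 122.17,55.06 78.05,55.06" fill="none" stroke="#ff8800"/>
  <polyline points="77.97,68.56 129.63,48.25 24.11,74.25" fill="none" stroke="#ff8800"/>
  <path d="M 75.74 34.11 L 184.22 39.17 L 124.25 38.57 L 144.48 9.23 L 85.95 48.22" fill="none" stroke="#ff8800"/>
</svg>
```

1 u = 1 mm; y_m = 82.06 − y.

[1] `<path>` cubic bezier, #ff8800→engrave S187 F3110: (145.29,53.31) → (136.01,51.75) → (131.37,46.36) → (129.61,38.57) → (128.97,29.80) → (127.69,21.47) → (124.02,15.01)

[2] `<polygon>` rectangle, #ff8800→engrave S187 F3110: (78.05,61.71) → (122.17,61.71) → (122.17,27.00) → (78.05,27.00) → (78.05,61.71) (closed)

[3] `<polyline>` open polyline, #ff8800→engrave S187 F3110: (77.97,13.50) → (129.63,33.81) → (24.11,7.81)

[4] `<path>` open polyline, #ff8800→engrave S187 F3110: (75.74,47.95) → (184.22,42.89) → (124.25,43.49) → (144.48,72.83) → (85.95,33.84)

; LightBurn 1.6.03
; GRBL device profile, absolute coords
G21
G90
G0 X145.29 Y53.31
M4 S187
G01 X136.01 Y51.75 F3110
G01 X131.37 Y46.36
G01 X129.61 Y38.57
G01 X128.97 Y29.80
G01 X127.69 Y21.47
G01 X124.02 Y15.01
M5
G0 X78.05 Y61.71
M4 S187
G01 X122.17 Y61.71 F3110
G01 X122.17 Y27.00
G01 X78.05 Y27.00
G01 X78.05 Y61.71
M5
G0 X77.97 Y13.50
M4 S187
G01 X129.63 Y33.81 F3110
G01 X24.11 Y7.81
M5
G0 X75.74 Y47.95
M4 S187
G01 X184.22 Y42.89 F3110
G01 X124.25 Y43.49
G01 X144.48 Y72.83
G01 X85.95 Y33.84
M5
G0 X0.00 Y0.00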